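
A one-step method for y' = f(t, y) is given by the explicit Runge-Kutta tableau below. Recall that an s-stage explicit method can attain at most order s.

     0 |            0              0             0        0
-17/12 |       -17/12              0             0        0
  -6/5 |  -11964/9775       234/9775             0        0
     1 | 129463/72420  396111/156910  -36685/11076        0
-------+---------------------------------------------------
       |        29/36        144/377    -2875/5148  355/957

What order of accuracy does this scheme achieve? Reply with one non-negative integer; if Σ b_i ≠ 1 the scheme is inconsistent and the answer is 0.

4

b = (29/36, 144/377, -2875/5148, 355/957)
c = (0, -17/12, -6/5, 1)
Ac = (0, 0, -39/1150, 1131/2840)
Σ b_i: 29/36·1 + 144/377·1 + (-2875/5148)·1 + 355/957·1 = 1 ✓
b·c: 144/377·(-17/12) + (-2875/5148)·(-6/5) + 355/957·1 = 1/2 ✓
b·c²: 144/377·289/144 + (-2875/5148)·36/25 + 355/957·1 = 1/3 ✓
b·Ac: (-2875/5148)·(-39/1150) + 355/957·1131/2840 = 1/6 ✓
b·c³: 144/377·(-4913/1728) + (-2875/5148)·(-216/125) + 355/957·1 = 1/4 ✓
b·(c∘Ac): (-2875/5148)·117/2875 + 355/957·1131/2840 = 1/8 ✓
b·Ac²: (-2875/5148)·221/4600 + 355/957·10121/34080 = 1/12 ✓
b·A²c: 355/957·319/2840 = 1/24 ✓; 4 stages ⇒ order 4.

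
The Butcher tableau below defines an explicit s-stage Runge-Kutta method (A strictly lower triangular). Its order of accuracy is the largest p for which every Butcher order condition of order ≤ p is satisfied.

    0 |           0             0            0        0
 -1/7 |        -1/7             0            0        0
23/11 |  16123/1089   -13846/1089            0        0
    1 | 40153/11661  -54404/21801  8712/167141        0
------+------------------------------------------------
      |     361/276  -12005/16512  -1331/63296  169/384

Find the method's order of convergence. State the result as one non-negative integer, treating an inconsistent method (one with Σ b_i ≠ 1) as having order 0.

b = (361/276, -12005/16512, -1331/63296, 169/384)
c = (0, -1/7, 23/11, 1)
Ac = (0, 0, 1978/1089, 236/507)
Σ b_i: 361/276·1 + (-12005/16512)·1 + (-1331/63296)·1 + 169/384·1 = 1 ✓
b·c: (-12005/16512)·(-1/7) + (-1331/63296)·23/11 + 169/384·1 = 1/2 ✓
b·c²: (-12005/16512)·1/49 + (-1331/63296)·529/121 + 169/384·1 = 1/3 ✓
b·Ac: (-1331/63296)·1978/1089 + 169/384·236/507 = 1/6 ✓
b·c³: (-12005/16512)·(-1/343) + (-1331/63296)·12167/1331 + 169/384·1 = 1/4 ✓
b·(c∘Ac): (-1331/63296)·45494/11979 + 169/384·236/507 = 1/8 ✓
b·Ac²: (-1331/63296)·(-1978/7623) + 169/384·628/3549 = 1/12 ✓
b·A²c: 169/384·16/169 = 1/24 ✓; 4 stages ⇒ order 4.

4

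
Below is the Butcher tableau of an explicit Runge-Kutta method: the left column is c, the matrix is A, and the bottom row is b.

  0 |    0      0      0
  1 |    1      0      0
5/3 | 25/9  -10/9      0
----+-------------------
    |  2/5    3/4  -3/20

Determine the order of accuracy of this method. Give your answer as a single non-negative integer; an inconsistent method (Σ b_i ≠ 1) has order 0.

3

b = (2/5, 3/4, -3/20)
c = (0, 1, 5/3)
Ac = (0, 0, -10/9)
Σ b_i: 2/5·1 + 3/4·1 + (-3/20)·1 = 1 ✓
b·c: 3/4·1 + (-3/20)·5/3 = 1/2 ✓
b·c²: 3/4·1 + (-3/20)·25/9 = 1/3 ✓
b·Ac: (-3/20)·(-10/9) = 1/6 ✓; 3 stages ⇒ order 3.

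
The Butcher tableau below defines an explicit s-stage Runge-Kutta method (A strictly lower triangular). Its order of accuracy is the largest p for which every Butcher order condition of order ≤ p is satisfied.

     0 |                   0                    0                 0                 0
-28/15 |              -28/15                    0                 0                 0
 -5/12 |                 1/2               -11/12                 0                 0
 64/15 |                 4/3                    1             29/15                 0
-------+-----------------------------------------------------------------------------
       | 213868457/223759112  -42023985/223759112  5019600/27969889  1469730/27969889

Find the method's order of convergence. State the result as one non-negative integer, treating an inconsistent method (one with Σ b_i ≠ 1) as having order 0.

3

b = (213868457/223759112, -42023985/223759112, 5019600/27969889, 1469730/27969889)
c = (0, -28/15, -5/12, 64/15)
Ac = (0, 0, 77/45, -481/180)
Σ b_i: 213868457/223759112·1 + (-42023985/223759112)·1 + 5019600/27969889·1 + 1469730/27969889·1 = 1 ✓
b·c: (-42023985/223759112)·(-28/15) + 5019600/27969889·(-5/12) + 1469730/27969889·64/15 = 1/2 ✓
b·c²: (-42023985/223759112)·784/225 + 5019600/27969889·25/144 + 1469730/27969889·4096/225 = 1/3 ✓
b·Ac: 5019600/27969889·77/45 + 1469730/27969889·(-481/180) = 1/6 ✓
b·c³: (-42023985/223759112)·(-21952/3375) + 5019600/27969889·(-125/1728) + 1469730/27969889·262144/3375 = 133165127381/25172900100 ≠ 1/4 ⇒ order 3.
b·(c∘Ac): 5019600/27969889·(-77/108) + 1469730/27969889·(-7696/675) = -305038324/419548335 ≠ 1/8
b·Ac²: 5019600/27969889·(-2156/675) + 1469730/27969889·41257/10800 = -3750649033/10069160040 ≠ 1/12
b·A²c: 1469730/27969889·2233/675 = 218793806/1258645005 ≠ 1/24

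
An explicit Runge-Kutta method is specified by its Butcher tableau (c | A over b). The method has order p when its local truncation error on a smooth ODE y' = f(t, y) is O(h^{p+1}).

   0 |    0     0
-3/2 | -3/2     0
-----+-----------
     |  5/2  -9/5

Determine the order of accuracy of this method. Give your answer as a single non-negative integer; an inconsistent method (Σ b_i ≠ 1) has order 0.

b = (5/2, -9/5)
c = (0, -3/2)
Σ b_i: 5/2·1 + (-9/5)·1 = 7/10 ≠ 1 ⇒ order 0.

0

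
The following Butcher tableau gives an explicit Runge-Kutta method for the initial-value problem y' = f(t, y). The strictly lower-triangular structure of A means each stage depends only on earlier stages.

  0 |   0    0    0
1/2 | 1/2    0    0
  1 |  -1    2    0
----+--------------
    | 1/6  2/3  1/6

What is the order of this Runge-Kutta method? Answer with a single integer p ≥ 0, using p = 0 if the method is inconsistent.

3

b = (1/6, 2/3, 1/6)
c = (0, 1/2, 1)
Ac = (0, 0, 1)
Σ b_i: 1/6·1 + 2/3·1 + 1/6·1 = 1 ✓
b·c: 2/3·1/2 + 1/6·1 = 1/2 ✓
b·c²: 2/3·1/4 + 1/6·1 = 1/3 ✓
b·Ac: 1/6·1 = 1/6 ✓; 3 stages ⇒ order 3.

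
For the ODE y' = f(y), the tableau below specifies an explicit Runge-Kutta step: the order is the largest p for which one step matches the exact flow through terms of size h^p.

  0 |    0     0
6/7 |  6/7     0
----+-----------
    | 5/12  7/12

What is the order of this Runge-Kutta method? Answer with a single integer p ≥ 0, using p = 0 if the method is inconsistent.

b = (5/12, 7/12)
c = (0, 6/7)
Σ b_i: 5/12·1 + 7/12·1 = 1 ✓
b·c: 7/12·6/7 = 1/2 ✓; 2 stages ⇒ order 2.

2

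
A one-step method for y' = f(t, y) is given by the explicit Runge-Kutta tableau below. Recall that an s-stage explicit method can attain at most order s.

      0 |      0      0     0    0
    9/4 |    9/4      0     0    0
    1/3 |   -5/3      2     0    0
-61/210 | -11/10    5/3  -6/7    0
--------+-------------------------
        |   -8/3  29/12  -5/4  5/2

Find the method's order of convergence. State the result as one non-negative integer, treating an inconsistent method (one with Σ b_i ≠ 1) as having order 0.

b = (-8/3, 29/12, -5/4, 5/2)
c = (0, 9/4, 1/3, -61/210)
Ac = (0, 0, 9/2, 97/28)
Σ b_i: (-8/3)·1 + 29/12·1 + (-5/4)·1 + 5/2·1 = 1 ✓
b·c: 29/12·9/4 + (-5/4)·1/3 + 5/2·(-61/210) = 481/112 ≠ 1/2 ⇒ order 1.

1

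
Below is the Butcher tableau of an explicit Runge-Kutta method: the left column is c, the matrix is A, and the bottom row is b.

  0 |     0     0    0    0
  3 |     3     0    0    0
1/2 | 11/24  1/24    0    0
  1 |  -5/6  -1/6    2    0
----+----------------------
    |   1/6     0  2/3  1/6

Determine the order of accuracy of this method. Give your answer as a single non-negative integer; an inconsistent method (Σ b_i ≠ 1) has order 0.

4

b = (1/6, 0, 2/3, 1/6)
c = (0, 3, 1/2, 1)
Ac = (0, 0, 1/8, 1/2)
Σ b_i: 1/6·1 + 2/3·1 + 1/6·1 = 1 ✓
b·c: 2/3·1/2 + 1/6·1 = 1/2 ✓
b·c²: 2/3·1/4 + 1/6·1 = 1/3 ✓
b·Ac: 2/3·1/8 + 1/6·1/2 = 1/6 ✓
b·c³: 2/3·1/8 + 1/6·1 = 1/4 ✓
b·(c∘Ac): 2/3·1/16 + 1/6·1/2 = 1/8 ✓
b·Ac²: 2/3·3/8 + 1/6·(-1) = 1/12 ✓
b·A²c: 1/6·1/4 = 1/24 ✓; 4 stages ⇒ order 4.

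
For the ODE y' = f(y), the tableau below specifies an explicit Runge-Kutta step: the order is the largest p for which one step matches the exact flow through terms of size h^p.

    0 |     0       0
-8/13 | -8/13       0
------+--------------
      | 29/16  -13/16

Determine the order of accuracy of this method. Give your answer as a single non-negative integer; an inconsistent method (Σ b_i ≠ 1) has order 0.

b = (29/16, -13/16)
c = (0, -8/13)
Σ b_i: 29/16·1 + (-13/16)·1 = 1 ✓
b·c: (-13/16)·(-8/13) = 1/2 ✓; 2 stages ⇒ order 2.

2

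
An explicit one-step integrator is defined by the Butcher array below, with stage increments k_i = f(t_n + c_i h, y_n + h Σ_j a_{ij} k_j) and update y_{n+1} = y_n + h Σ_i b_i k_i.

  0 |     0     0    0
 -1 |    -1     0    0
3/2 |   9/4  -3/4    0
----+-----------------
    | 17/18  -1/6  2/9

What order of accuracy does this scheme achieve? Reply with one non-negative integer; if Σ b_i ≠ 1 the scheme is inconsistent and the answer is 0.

b = (17/18, -1/6, 2/9)
c = (0, -1, 3/2)
Ac = (0, 0, 3/4)
Σ b_i: 17/18·1 + (-1/6)·1 + 2/9·1 = 1 ✓
b·c: (-1/6)·(-1) + 2/9·3/2 = 1/2 ✓
b·c²: (-1/6)·1 + 2/9·9/4 = 1/3 ✓
b·Ac: 2/9·3/4 = 1/6 ✓; 3 stages ⇒ order 3.

3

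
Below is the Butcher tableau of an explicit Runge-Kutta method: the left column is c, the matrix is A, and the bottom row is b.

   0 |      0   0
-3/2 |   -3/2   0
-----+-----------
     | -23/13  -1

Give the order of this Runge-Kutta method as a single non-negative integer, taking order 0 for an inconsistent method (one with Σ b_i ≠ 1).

b = (-23/13, -1)
c = (0, -3/2)
Σ b_i: (-23/13)·1 + (-1)·1 = -36/13 ≠ 1 ⇒ order 0.

0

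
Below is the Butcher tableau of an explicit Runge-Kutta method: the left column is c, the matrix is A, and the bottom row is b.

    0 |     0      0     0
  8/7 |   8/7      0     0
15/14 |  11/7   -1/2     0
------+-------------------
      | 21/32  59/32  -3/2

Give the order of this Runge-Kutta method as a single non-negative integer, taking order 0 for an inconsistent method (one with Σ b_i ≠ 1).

2

b = (21/32, 59/32, -3/2)
c = (0, 8/7, 15/14)
Ac = (0, 0, -4/7)
Σ b_i: 21/32·1 + 59/32·1 + (-3/2)·1 = 1 ✓
b·c: 59/32·8/7 + (-3/2)·15/14 = 1/2 ✓
b·c²: 59/32·64/49 + (-3/2)·225/196 = 269/392 ≠ 1/3 ⇒ order 2.
b·Ac: (-3/2)·(-4/7) = 6/7 ≠ 1/6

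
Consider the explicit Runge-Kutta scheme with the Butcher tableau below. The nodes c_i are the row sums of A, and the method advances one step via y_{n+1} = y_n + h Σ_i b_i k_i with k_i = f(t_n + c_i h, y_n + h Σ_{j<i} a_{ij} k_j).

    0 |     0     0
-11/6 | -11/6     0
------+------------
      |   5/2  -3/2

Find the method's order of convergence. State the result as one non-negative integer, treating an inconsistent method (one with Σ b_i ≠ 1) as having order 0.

b = (5/2, -3/2)
c = (0, -11/6)
Σ b_i: 5/2·1 + (-3/2)·1 = 1 ✓
b·c: (-3/2)·(-11/6) = 11/4 ≠ 1/2 ⇒ order 1.

1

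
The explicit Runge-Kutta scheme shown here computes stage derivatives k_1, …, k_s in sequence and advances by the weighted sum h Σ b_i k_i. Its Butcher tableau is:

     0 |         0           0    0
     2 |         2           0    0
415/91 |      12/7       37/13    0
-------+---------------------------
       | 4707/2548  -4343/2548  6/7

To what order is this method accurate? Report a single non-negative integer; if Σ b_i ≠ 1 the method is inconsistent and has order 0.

b = (4707/2548, -4343/2548, 6/7)
c = (0, 2, 415/91)
Ac = (0, 0, 74/13)
Σ b_i: 4707/2548·1 + (-4343/2548)·1 + 6/7·1 = 1 ✓
b·c: (-4343/2548)·2 + 6/7·415/91 = 1/2 ✓
b·c²: (-4343/2548)·4 + 6/7·172225/8281 = 638137/57967 ≠ 1/3 ⇒ order 2.
b·Ac: 6/7·74/13 = 444/91 ≠ 1/6

2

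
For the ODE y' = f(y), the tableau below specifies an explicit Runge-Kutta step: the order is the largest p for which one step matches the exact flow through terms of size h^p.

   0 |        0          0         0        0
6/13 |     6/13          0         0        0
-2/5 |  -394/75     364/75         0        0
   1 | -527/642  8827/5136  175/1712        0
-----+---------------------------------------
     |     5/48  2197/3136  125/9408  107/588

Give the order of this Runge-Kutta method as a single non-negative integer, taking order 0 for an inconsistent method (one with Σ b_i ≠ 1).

4

b = (5/48, 2197/3136, 125/9408, 107/588)
c = (0, 6/13, -2/5, 1)
Ac = (0, 0, 56/25, 161/214)
Σ b_i: 5/48·1 + 2197/3136·1 + 125/9408·1 + 107/588·1 = 1 ✓
b·c: 2197/3136·6/13 + 125/9408·(-2/5) + 107/588·1 = 1/2 ✓
b·c²: 2197/3136·36/169 + 125/9408·4/25 + 107/588·1 = 1/3 ✓
b·Ac: 125/9408·56/25 + 107/588·161/214 = 1/6 ✓
b·c³: 2197/3136·216/2197 + 125/9408·(-8/125) + 107/588·1 = 1/4 ✓
b·(c∘Ac): 125/9408·(-112/125) + 107/588·161/214 = 1/8 ✓
b·Ac²: 125/9408·336/325 + 107/588·532/1391 = 1/12 ✓
b·A²c: 107/588·49/214 = 1/24 ✓; 4 stages ⇒ order 4.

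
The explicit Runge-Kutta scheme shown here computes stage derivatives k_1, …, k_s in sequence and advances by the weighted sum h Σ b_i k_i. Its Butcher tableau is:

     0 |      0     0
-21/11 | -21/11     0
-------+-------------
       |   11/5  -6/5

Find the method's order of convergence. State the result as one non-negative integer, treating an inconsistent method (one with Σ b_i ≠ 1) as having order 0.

1

b = (11/5, -6/5)
c = (0, -21/11)
Σ b_i: 11/5·1 + (-6/5)·1 = 1 ✓
b·c: (-6/5)·(-21/11) = 126/55 ≠ 1/2 ⇒ order 1.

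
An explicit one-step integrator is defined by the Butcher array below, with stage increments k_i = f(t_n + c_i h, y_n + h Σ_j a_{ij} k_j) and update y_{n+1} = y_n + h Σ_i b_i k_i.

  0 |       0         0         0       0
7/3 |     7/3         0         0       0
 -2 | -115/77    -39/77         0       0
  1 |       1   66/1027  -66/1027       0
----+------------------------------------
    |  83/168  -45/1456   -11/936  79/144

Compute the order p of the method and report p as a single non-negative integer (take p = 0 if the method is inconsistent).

b = (83/168, -45/1456, -11/936, 79/144)
c = (0, 7/3, -2, 1)
Ac = (0, 0, -13/11, 22/79)
Σ b_i: 83/168·1 + (-45/1456)·1 + (-11/936)·1 + 79/144·1 = 1 ✓
b·c: (-45/1456)·7/3 + (-11/936)·(-2) + 79/144·1 = 1/2 ✓
b·c²: (-45/1456)·49/9 + (-11/936)·4 + 79/144·1 = 1/3 ✓
b·Ac: (-11/936)·(-13/11) + 79/144·22/79 = 1/6 ✓
b·c³: (-45/1456)·343/27 + (-11/936)·(-8) + 79/144·1 = 1/4 ✓
b·(c∘Ac): (-11/936)·26/11 + 79/144·22/79 = 1/8 ✓
b·Ac²: (-11/936)·(-91/33) + 79/144·22/237 = 1/12 ✓
b·A²c: 79/144·6/79 = 1/24 ✓; 4 stages ⇒ order 4.

4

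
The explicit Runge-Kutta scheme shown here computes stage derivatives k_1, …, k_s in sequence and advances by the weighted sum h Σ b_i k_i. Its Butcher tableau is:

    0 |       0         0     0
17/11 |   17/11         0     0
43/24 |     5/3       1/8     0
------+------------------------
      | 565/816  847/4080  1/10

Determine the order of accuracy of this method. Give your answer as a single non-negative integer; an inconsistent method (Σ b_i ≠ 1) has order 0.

b = (565/816, 847/4080, 1/10)
c = (0, 17/11, 43/24)
Ac = (0, 0, 17/88)
Σ b_i: 565/816·1 + 847/4080·1 + 1/10·1 = 1 ✓
b·c: 847/4080·17/11 + 1/10·43/24 = 1/2 ✓
b·c²: 847/4080·289/121 + 1/10·1849/576 = 941/1152 ≠ 1/3 ⇒ order 2.
b·Ac: 1/10·17/88 = 17/880 ≠ 1/6

2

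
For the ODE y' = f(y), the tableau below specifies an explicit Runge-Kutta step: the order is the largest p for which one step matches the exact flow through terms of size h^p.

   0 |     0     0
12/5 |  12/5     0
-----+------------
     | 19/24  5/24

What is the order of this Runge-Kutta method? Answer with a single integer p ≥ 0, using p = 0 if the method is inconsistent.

b = (19/24, 5/24)
c = (0, 12/5)
Σ b_i: 19/24·1 + 5/24·1 = 1 ✓
b·c: 5/24·12/5 = 1/2 ✓; 2 stages ⇒ order 2.

2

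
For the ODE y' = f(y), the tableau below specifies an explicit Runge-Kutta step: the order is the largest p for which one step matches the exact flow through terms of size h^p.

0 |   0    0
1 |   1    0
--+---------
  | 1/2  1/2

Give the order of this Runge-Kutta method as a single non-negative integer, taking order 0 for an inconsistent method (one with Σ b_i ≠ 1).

2

b = (1/2, 1/2)
c = (0, 1)
Σ b_i: 1/2·1 + 1/2·1 = 1 ✓
b·c: 1/2·1 = 1/2 ✓; 2 stages ⇒ order 2.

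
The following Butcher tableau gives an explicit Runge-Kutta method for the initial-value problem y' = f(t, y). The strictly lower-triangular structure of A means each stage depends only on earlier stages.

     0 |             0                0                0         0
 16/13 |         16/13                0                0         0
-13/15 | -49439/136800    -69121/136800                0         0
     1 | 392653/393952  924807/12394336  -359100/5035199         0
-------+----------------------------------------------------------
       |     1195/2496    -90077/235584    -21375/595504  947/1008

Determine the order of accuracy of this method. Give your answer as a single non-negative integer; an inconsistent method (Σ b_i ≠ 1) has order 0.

4

b = (1195/2496, -90077/235584, -21375/595504, 947/1008)
c = (0, 16/13, -13/15, 1)
Ac = (0, 0, -5317/8550, 291/1894)
Σ b_i: 1195/2496·1 + (-90077/235584)·1 + (-21375/595504)·1 + 947/1008·1 = 1 ✓
b·c: (-90077/235584)·16/13 + (-21375/595504)·(-13/15) + 947/1008·1 = 1/2 ✓
b·c²: (-90077/235584)·256/169 + (-21375/595504)·169/225 + 947/1008·1 = 1/3 ✓
b·Ac: (-21375/595504)·(-5317/8550) + 947/1008·291/1894 = 1/6 ✓
b·c³: (-90077/235584)·4096/2197 + (-21375/595504)·(-2197/3375) + 947/1008·1 = 1/4 ✓
b·(c∘Ac): (-21375/595504)·69121/128250 + 947/1008·291/1894 = 1/8 ✓
b·Ac²: (-21375/595504)·(-3272/4275) + 947/1008·732/12311 = 1/12 ✓
b·A²c: 947/1008·42/947 = 1/24 ✓; 4 stages ⇒ order 4.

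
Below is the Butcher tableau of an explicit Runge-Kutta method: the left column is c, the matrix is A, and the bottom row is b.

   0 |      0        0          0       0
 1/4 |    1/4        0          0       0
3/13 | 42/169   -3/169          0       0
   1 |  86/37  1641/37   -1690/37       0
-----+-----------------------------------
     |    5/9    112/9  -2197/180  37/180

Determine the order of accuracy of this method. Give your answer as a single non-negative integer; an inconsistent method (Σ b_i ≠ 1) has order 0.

b = (5/9, 112/9, -2197/180, 37/180)
c = (0, 1/4, 3/13, 1)
Ac = (0, 0, -3/676, 81/148)
Σ b_i: 5/9·1 + 112/9·1 + (-2197/180)·1 + 37/180·1 = 1 ✓
b·c: 112/9·1/4 + (-2197/180)·3/13 + 37/180·1 = 1/2 ✓
b·c²: 112/9·1/16 + (-2197/180)·9/169 + 37/180·1 = 1/3 ✓
b·Ac: (-2197/180)·(-3/676) + 37/180·81/148 = 1/6 ✓
b·c³: 112/9·1/64 + (-2197/180)·27/2197 + 37/180·1 = 1/4 ✓
b·(c∘Ac): (-2197/180)·(-9/8788) + 37/180·81/148 = 1/8 ✓
b·Ac²: (-2197/180)·(-3/2704) + 37/180·201/592 = 1/12 ✓
b·A²c: 37/180·15/74 = 1/24 ✓; 4 stages ⇒ order 4.

4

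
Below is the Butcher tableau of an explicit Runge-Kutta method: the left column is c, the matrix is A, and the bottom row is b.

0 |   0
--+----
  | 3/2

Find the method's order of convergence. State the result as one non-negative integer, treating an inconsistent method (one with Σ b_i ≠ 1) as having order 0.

b = (3/2)
c = (0)
Σ b_i: 3/2·1 = 3/2 ≠ 1 ⇒ order 0.

0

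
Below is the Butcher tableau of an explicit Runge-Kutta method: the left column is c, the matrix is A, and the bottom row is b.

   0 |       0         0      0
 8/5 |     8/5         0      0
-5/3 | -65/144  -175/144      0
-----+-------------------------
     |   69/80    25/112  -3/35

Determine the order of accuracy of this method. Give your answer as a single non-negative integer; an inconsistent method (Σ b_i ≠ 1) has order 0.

3

b = (69/80, 25/112, -3/35)
c = (0, 8/5, -5/3)
Ac = (0, 0, -35/18)
Σ b_i: 69/80·1 + 25/112·1 + (-3/35)·1 = 1 ✓
b·c: 25/112·8/5 + (-3/35)·(-5/3) = 1/2 ✓
b·c²: 25/112·64/25 + (-3/35)·25/9 = 1/3 ✓
b·Ac: (-3/35)·(-35/18) = 1/6 ✓; 3 stages ⇒ order 3.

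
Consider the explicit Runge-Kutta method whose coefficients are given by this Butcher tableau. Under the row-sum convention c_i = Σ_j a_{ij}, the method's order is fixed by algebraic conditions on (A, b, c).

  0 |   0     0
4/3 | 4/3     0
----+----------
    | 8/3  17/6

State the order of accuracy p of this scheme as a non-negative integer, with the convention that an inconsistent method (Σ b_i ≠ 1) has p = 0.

0

b = (8/3, 17/6)
c = (0, 4/3)
Σ b_i: 8/3·1 + 17/6·1 = 11/2 ≠ 1 ⇒ order 0.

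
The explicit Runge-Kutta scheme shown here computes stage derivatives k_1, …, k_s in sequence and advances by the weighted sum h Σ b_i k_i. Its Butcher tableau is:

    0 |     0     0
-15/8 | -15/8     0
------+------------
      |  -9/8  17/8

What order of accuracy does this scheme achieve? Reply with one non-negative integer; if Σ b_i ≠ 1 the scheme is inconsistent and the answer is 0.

b = (-9/8, 17/8)
c = (0, -15/8)
Σ b_i: (-9/8)·1 + 17/8·1 = 1 ✓
b·c: 17/8·(-15/8) = -255/64 ≠ 1/2 ⇒ order 1.

1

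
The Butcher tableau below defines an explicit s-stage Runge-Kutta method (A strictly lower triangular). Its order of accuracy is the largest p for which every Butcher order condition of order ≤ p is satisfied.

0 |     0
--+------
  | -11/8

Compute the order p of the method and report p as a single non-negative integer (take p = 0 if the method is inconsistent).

0

b = (-11/8)
c = (0)
Σ b_i: (-11/8)·1 = -11/8 ≠ 1 ⇒ order 0.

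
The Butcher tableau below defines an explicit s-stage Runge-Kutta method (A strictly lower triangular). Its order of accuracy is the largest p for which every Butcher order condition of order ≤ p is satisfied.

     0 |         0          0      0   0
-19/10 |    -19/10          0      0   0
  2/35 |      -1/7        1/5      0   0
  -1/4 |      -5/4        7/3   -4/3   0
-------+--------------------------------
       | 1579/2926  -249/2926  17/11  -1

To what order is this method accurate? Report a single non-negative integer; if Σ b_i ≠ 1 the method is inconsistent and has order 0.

2

b = (1579/2926, -249/2926, 17/11, -1)
c = (0, -19/10, 2/35, -1/4)
Ac = (0, 0, -19/50, -947/210)
Σ b_i: 1579/2926·1 + (-249/2926)·1 + 17/11·1 + (-1)·1 = 1 ✓
b·c: (-249/2926)·(-19/10) + 17/11·2/35 + (-1)·(-1/4) = 1/2 ✓
b·c²: (-249/2926)·361/100 + 17/11·4/1225 + (-1)·1/16 = -78621/215600 ≠ 1/3 ⇒ order 2.
b·Ac: 17/11·(-19/50) + (-1)·(-947/210) = 22651/5775 ≠ 1/6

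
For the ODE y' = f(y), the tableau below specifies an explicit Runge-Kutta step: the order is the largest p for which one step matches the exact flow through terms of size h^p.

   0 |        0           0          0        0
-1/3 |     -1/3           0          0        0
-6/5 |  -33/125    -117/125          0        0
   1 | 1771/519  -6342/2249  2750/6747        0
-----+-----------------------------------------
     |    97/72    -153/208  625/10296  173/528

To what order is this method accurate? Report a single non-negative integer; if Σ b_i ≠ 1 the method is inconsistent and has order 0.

4

b = (97/72, -153/208, 625/10296, 173/528)
c = (0, -1/3, -6/5, 1)
Ac = (0, 0, 39/125, 78/173)
Σ b_i: 97/72·1 + (-153/208)·1 + 625/10296·1 + 173/528·1 = 1 ✓
b·c: (-153/208)·(-1/3) + 625/10296·(-6/5) + 173/528·1 = 1/2 ✓
b·c²: (-153/208)·1/9 + 625/10296·36/25 + 173/528·1 = 1/3 ✓
b·Ac: 625/10296·39/125 + 173/528·78/173 = 1/6 ✓
b·c³: (-153/208)·(-1/27) + 625/10296·(-216/125) + 173/528·1 = 1/4 ✓
b·(c∘Ac): 625/10296·(-234/625) + 173/528·78/173 = 1/8 ✓
b·Ac²: 625/10296·(-13/125) + 173/528·142/519 = 1/12 ✓
b·A²c: 173/528·22/173 = 1/24 ✓; 4 stages ⇒ order 4.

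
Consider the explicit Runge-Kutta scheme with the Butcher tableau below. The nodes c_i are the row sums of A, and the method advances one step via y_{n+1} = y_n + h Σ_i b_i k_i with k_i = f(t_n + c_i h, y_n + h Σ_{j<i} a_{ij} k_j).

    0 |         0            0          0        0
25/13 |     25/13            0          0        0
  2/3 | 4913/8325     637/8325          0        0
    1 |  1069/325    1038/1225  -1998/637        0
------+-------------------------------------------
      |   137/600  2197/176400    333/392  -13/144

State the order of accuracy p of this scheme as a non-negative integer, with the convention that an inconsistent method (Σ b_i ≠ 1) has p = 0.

b = (137/600, 2197/176400, 333/392, -13/144)
c = (0, 25/13, 2/3, 1)
Ac = (0, 0, 49/333, -6/13)
Σ b_i: 137/600·1 + 2197/176400·1 + 333/392·1 + (-13/144)·1 = 1 ✓
b·c: 2197/176400·25/13 + 333/392·2/3 + (-13/144)·1 = 1/2 ✓
b·c²: 2197/176400·625/169 + 333/392·4/9 + (-13/144)·1 = 1/3 ✓
b·Ac: 333/392·49/333 + (-13/144)·(-6/13) = 1/6 ✓
b·c³: 2197/176400·15625/2197 + 333/392·8/27 + (-13/144)·1 = 1/4 ✓
b·(c∘Ac): 333/392·98/999 + (-13/144)·(-6/13) = 1/8 ✓
b·Ac²: 333/392·1225/4329 + (-13/144)·294/169 = 1/12 ✓
b·A²c: (-13/144)·(-6/13) = 1/24 ✓; 4 stages ⇒ order 4.

4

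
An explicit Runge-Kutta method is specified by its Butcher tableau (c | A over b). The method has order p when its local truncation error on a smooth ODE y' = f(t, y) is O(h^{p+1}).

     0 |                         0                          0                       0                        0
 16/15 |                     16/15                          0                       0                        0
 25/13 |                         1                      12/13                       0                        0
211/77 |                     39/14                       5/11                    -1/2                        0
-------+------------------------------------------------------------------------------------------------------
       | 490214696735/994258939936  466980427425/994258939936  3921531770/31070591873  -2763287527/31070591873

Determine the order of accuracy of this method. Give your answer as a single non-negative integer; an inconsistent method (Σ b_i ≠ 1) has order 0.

b = (490214696735/994258939936, 466980427425/994258939936, 3921531770/31070591873, -2763287527/31070591873)
c = (0, 16/15, 25/13, 211/77)
Ac = (0, 0, 64/65, -409/858)
Σ b_i: 490214696735/994258939936·1 + 466980427425/994258939936·1 + 3921531770/31070591873·1 + (-2763287527/31070591873)·1 = 1 ✓
b·c: 466980427425/994258939936·16/15 + 3921531770/31070591873·25/13 + (-2763287527/31070591873)·211/77 = 1/2 ✓
b·c²: 466980427425/994258939936·256/225 + 3921531770/31070591873·625/169 + (-2763287527/31070591873)·44521/5929 = 1/3 ✓
b·Ac: 3921531770/31070591873·64/65 + (-2763287527/31070591873)·(-409/858) = 1/6 ✓
b·c³: 466980427425/994258939936·4096/3375 + 3921531770/31070591873·15625/2197 + (-2763287527/31070591873)·9393931/456533 = -507151904929283/1399574810919285 ≠ 1/4 ⇒ order 3.
b·(c∘Ac): 3921531770/31070591873·320/169 + (-2763287527/31070591873)·(-86299/66066) = 66209651743/186423551238 ≠ 1/8
b·Ac²: 3921531770/31070591873·1024/975 + (-2763287527/31070591873)·(-222847/167310) = 9125004361559/36352592491410 ≠ 1/12
b·A²c: (-2763287527/31070591873)·(-32/65) = 6801938528/155352959365 ≠ 1/24

3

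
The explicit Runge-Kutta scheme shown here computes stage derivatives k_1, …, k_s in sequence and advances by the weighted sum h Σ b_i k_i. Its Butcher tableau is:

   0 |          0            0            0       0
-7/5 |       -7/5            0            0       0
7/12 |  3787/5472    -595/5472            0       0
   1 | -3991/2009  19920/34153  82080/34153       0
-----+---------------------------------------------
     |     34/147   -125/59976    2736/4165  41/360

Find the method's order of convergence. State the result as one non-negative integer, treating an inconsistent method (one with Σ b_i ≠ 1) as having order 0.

4

b = (34/147, -125/59976, 2736/4165, 41/360)
c = (0, -7/5, 7/12, 1)
Ac = (0, 0, 833/5472, 24/41)
Σ b_i: 34/147·1 + (-125/59976)·1 + 2736/4165·1 + 41/360·1 = 1 ✓
b·c: (-125/59976)·(-7/5) + 2736/4165·7/12 + 41/360·1 = 1/2 ✓
b·c²: (-125/59976)·49/25 + 2736/4165·49/144 + 41/360·1 = 1/3 ✓
b·Ac: 2736/4165·833/5472 + 41/360·24/41 = 1/6 ✓
b·c³: (-125/59976)·(-343/125) + 2736/4165·343/1728 + 41/360·1 = 1/4 ✓
b·(c∘Ac): 2736/4165·5831/65664 + 41/360·24/41 = 1/8 ✓
b·Ac²: 2736/4165·(-5831/27360) + 41/360·402/205 = 1/12 ✓
b·A²c: 41/360·15/41 = 1/24 ✓; 4 stages ⇒ order 4.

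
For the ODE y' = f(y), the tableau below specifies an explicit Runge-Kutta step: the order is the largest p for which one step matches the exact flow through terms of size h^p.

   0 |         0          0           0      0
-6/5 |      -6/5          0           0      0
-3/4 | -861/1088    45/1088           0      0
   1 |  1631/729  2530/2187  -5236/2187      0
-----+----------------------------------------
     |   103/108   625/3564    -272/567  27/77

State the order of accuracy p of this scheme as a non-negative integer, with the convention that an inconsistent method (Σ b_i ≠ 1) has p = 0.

b = (103/108, 625/3564, -272/567, 27/77)
c = (0, -6/5, -3/4, 1)
Ac = (0, 0, -27/544, 11/27)
Σ b_i: 103/108·1 + 625/3564·1 + (-272/567)·1 + 27/77·1 = 1 ✓
b·c: 625/3564·(-6/5) + (-272/567)·(-3/4) + 27/77·1 = 1/2 ✓
b·c²: 625/3564·36/25 + (-272/567)·9/16 + 27/77·1 = 1/3 ✓
b·Ac: (-272/567)·(-27/544) + 27/77·11/27 = 1/6 ✓
b·c³: 625/3564·(-216/125) + (-272/567)·(-27/64) + 27/77·1 = 1/4 ✓
b·(c∘Ac): (-272/567)·81/2176 + 27/77·11/27 = 1/8 ✓
b·Ac²: (-272/567)·81/1360 + 27/77·517/1620 = 1/12 ✓
b·A²c: 27/77·77/648 = 1/24 ✓; 4 stages ⇒ order 4.

4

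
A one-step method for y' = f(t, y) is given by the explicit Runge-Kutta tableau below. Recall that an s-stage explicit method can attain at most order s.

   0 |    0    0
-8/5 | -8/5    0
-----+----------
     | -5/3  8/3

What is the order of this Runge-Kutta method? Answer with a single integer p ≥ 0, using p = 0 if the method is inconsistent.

1

b = (-5/3, 8/3)
c = (0, -8/5)
Σ b_i: (-5/3)·1 + 8/3·1 = 1 ✓
b·c: 8/3·(-8/5) = -64/15 ≠ 1/2 ⇒ order 1.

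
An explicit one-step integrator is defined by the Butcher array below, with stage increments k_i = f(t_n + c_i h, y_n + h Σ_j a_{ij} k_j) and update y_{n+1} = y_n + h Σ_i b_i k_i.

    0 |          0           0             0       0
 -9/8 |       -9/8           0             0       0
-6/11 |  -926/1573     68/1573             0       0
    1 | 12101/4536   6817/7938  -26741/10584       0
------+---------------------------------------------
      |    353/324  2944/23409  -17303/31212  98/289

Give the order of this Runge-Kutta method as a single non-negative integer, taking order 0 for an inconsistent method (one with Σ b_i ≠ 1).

b = (353/324, 2944/23409, -17303/31212, 98/289)
c = (0, -9/8, -6/11, 1)
Ac = (0, 0, -153/3146, 323/784)
Σ b_i: 353/324·1 + 2944/23409·1 + (-17303/31212)·1 + 98/289·1 = 1 ✓
b·c: 2944/23409·(-9/8) + (-17303/31212)·(-6/11) + 98/289·1 = 1/2 ✓
b·c²: 2944/23409·81/64 + (-17303/31212)·36/121 + 98/289·1 = 1/3 ✓
b·Ac: (-17303/31212)·(-153/3146) + 98/289·323/784 = 1/6 ✓
b·c³: 2944/23409·(-729/512) + (-17303/31212)·(-216/1331) + 98/289·1 = 1/4 ✓
b·(c∘Ac): (-17303/31212)·459/17303 + 98/289·323/784 = 1/8 ✓
b·Ac²: (-17303/31212)·1377/25168 + 98/289·901/2688 = 1/12 ✓
b·A²c: 98/289·289/2352 = 1/24 ✓; 4 stages ⇒ order 4.

4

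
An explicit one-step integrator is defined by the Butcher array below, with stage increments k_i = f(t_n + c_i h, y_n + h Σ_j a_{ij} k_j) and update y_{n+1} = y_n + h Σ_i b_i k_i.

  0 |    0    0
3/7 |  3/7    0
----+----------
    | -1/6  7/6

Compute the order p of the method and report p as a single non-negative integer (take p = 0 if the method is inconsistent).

2

b = (-1/6, 7/6)
c = (0, 3/7)
Σ b_i: (-1/6)·1 + 7/6·1 = 1 ✓
b·c: 7/6·3/7 = 1/2 ✓; 2 stages ⇒ order 2.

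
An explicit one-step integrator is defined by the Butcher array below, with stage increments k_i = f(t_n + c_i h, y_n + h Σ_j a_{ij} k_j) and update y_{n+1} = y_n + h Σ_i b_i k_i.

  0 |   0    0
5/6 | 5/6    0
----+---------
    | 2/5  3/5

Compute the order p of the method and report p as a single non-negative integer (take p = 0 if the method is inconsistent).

b = (2/5, 3/5)
c = (0, 5/6)
Σ b_i: 2/5·1 + 3/5·1 = 1 ✓
b·c: 3/5·5/6 = 1/2 ✓; 2 stages ⇒ order 2.

2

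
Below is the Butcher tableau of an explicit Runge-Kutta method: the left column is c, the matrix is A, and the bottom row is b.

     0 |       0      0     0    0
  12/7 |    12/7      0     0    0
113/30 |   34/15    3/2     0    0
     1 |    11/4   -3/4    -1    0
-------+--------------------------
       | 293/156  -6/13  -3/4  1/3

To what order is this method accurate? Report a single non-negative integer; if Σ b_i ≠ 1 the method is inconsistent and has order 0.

1

b = (293/156, -6/13, -3/4, 1/3)
c = (0, 12/7, 113/30, 1)
Ac = (0, 0, 18/7, -1061/210)
Σ b_i: 293/156·1 + (-6/13)·1 + (-3/4)·1 + 1/3·1 = 1 ✓
b·c: (-6/13)·12/7 + (-3/4)·113/30 + 1/3·1 = -35849/10920 ≠ 1/2 ⇒ order 1.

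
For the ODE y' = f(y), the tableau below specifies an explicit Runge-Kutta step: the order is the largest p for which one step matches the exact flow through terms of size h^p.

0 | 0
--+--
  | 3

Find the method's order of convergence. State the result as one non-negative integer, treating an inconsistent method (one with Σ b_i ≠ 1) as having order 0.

b = (3)
c = (0)
Σ b_i: 3·1 = 3 ≠ 1 ⇒ order 0.

0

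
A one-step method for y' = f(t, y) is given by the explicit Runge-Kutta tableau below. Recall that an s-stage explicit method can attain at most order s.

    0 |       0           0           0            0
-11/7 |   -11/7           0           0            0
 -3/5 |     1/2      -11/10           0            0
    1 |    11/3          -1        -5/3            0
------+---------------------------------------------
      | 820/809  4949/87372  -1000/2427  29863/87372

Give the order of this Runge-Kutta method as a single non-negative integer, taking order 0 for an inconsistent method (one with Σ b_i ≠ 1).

3

b = (820/809, 4949/87372, -1000/2427, 29863/87372)
c = (0, -11/7, -3/5, 1)
Ac = (0, 0, 121/70, 18/7)
Σ b_i: 820/809·1 + 4949/87372·1 + (-1000/2427)·1 + 29863/87372·1 = 1 ✓
b·c: 4949/87372·(-11/7) + (-1000/2427)·(-3/5) + 29863/87372·1 = 1/2 ✓
b·c²: 4949/87372·121/49 + (-1000/2427)·9/25 + 29863/87372·1 = 1/3 ✓
b·Ac: (-1000/2427)·121/70 + 29863/87372·18/7 = 1/6 ✓
b·c³: 4949/87372·(-1331/343) + (-1000/2427)·(-27/125) + 29863/87372·1 = 7169/33978 ≠ 1/4 ⇒ order 3.
b·(c∘Ac): (-1000/2427)·(-363/350) + 29863/87372·18/7 = 44383/33978 ≠ 1/8
b·Ac²: (-1000/2427)·(-1331/490) + 29863/87372·(-752/245) = 53608/764505 ≠ 1/12
b·A²c: 29863/87372·(-121/42) = -3613423/3669624 ≠ 1/24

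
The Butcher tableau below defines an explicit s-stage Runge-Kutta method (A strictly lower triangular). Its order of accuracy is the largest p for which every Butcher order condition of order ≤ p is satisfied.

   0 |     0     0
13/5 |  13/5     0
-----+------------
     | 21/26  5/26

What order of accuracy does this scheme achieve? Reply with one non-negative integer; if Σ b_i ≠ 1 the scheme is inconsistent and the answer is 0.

b = (21/26, 5/26)
c = (0, 13/5)
Σ b_i: 21/26·1 + 5/26·1 = 1 ✓
b·c: 5/26·13/5 = 1/2 ✓; 2 stages ⇒ order 2.

2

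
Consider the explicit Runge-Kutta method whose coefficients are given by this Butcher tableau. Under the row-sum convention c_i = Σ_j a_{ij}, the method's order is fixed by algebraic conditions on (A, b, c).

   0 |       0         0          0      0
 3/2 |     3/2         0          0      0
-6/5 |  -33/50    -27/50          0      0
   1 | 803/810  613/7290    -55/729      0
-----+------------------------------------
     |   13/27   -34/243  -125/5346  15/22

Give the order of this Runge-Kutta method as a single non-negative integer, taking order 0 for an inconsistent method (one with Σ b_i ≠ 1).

4

b = (13/27, -34/243, -125/5346, 15/22)
c = (0, 3/2, -6/5, 1)
Ac = (0, 0, -81/100, 13/60)
Σ b_i: 13/27·1 + (-34/243)·1 + (-125/5346)·1 + 15/22·1 = 1 ✓
b·c: (-34/243)·3/2 + (-125/5346)·(-6/5) + 15/22·1 = 1/2 ✓
b·c²: (-34/243)·9/4 + (-125/5346)·36/25 + 15/22·1 = 1/3 ✓
b·Ac: (-125/5346)·(-81/100) + 15/22·13/60 = 1/6 ✓
b·c³: (-34/243)·27/8 + (-125/5346)·(-216/125) + 15/22·1 = 1/4 ✓
b·(c∘Ac): (-125/5346)·243/250 + 15/22·13/60 = 1/8 ✓
b·Ac²: (-125/5346)·(-243/200) + 15/22·29/360 = 1/12 ✓
b·A²c: 15/22·11/180 = 1/24 ✓; 4 stages ⇒ order 4.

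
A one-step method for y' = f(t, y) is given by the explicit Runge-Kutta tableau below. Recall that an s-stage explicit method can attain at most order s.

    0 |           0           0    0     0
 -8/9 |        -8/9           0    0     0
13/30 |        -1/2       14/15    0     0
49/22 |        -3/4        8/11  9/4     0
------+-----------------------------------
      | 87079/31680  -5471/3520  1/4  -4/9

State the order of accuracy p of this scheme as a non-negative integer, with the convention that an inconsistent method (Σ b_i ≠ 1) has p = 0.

b = (87079/31680, -5471/3520, 1/4, -4/9)
c = (0, -8/9, 13/30, 49/22)
Ac = (0, 0, -112/135, 1301/3960)
Σ b_i: 87079/31680·1 + (-5471/3520)·1 + 1/4·1 + (-4/9)·1 = 1 ✓
b·c: (-5471/3520)·(-8/9) + 1/4·13/30 + (-4/9)·49/22 = 1/2 ✓
b·c²: (-5471/3520)·64/81 + 1/4·169/900 + (-4/9)·2401/484 = -13274039/3920400 ≠ 1/3 ⇒ order 2.
b·Ac: 1/4·(-112/135) + (-4/9)·1301/3960 = -3149/8910 ≠ 1/6

2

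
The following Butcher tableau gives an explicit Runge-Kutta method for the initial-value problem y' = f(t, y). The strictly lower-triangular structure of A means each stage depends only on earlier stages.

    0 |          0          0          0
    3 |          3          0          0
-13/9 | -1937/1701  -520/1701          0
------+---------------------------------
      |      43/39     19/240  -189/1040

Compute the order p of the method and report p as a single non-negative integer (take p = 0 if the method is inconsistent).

3

b = (43/39, 19/240, -189/1040)
c = (0, 3, -13/9)
Ac = (0, 0, -520/567)
Σ b_i: 43/39·1 + 19/240·1 + (-189/1040)·1 = 1 ✓
b·c: 19/240·3 + (-189/1040)·(-13/9) = 1/2 ✓
b·c²: 19/240·9 + (-189/1040)·169/81 = 1/3 ✓
b·Ac: (-189/1040)·(-520/567) = 1/6 ✓; 3 stages ⇒ order 3.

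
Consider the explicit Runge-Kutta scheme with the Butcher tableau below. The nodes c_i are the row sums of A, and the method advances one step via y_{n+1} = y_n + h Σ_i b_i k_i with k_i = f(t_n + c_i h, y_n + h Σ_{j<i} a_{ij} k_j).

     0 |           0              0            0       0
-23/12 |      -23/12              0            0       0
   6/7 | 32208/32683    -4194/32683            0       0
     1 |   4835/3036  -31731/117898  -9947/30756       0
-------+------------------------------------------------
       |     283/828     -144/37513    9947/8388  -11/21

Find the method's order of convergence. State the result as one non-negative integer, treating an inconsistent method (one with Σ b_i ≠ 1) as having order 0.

b = (283/828, -144/37513, 9947/8388, -11/21)
c = (0, -23/12, 6/7, 1)
Ac = (0, 0, 699/2842, 21/88)
Σ b_i: 283/828·1 + (-144/37513)·1 + 9947/8388·1 + (-11/21)·1 = 1 ✓
b·c: (-144/37513)·(-23/12) + 9947/8388·6/7 + (-11/21)·1 = 1/2 ✓
b·c²: (-144/37513)·529/144 + 9947/8388·36/49 + (-11/21)·1 = 1/3 ✓
b·Ac: 9947/8388·699/2842 + (-11/21)·21/88 = 1/6 ✓
b·c³: (-144/37513)·(-12167/1728) + 9947/8388·216/343 + (-11/21)·1 = 1/4 ✓
b·(c∘Ac): 9947/8388·2097/9947 + (-11/21)·21/88 = 1/8 ✓
b·Ac²: 9947/8388·(-5359/11368) + (-11/21)·(-1295/1056) = 1/12 ✓
b·A²c: (-11/21)·(-7/88) = 1/24 ✓; 4 stages ⇒ order 4.

4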